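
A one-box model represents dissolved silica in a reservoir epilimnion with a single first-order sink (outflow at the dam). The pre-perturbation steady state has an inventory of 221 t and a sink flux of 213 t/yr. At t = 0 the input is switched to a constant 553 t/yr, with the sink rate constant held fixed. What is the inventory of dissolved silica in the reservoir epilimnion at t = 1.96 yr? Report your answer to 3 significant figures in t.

The sink rate constant is k = F₀/M₀ = 213/221 = 0.9638 yr⁻¹.
Solving dM/dt = F₁ − kM with M(0) = M₀ gives M(t) = F₁/k + (M₀ − F₁/k)·e^(−kt).
F₁/k = 553/0.9638 = 573.77 t; kt = 0.9638 × 1.96 = 1.889, e^(−kt) = 0.1512.
M(1.96) = 573.77 + (221 − 573.77) × 0.1512 = 573.77 − 53.34 = 520.43 t.

520 t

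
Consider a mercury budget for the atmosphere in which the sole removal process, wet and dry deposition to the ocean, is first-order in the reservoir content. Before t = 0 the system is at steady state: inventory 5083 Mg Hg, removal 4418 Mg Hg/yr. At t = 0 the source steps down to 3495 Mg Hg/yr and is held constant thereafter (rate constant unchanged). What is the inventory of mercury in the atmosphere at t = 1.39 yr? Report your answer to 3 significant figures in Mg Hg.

τ = M₀/F₀ = 5083/4418 = 1.151 yr; rate constant k = 1/τ.
New steady state M_∞ = F₁/k = F₁·τ = 3495 × 1.151 = 4021.1 Mg Hg.
M(t) = M_∞ + (M₀ − M_∞)·e^(−t/τ); t/τ = 1.39/1.151 = 1.208, so e^(−t/τ) = 0.2987.
M(t) = 4021.1 + 1062 × 0.2987 = 4338.3 Mg Hg.

4340 Mg Hg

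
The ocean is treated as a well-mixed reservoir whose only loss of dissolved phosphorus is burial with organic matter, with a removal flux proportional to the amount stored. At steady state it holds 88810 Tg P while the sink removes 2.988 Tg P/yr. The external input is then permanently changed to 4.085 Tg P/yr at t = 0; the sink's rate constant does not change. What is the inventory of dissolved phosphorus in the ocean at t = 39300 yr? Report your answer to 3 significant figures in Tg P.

τ = M₀/F₀ = 88810/2.988 = 29720 yr; rate constant k = 1/τ.
New steady state M_∞ = F₁/k = F₁·τ = 4.085 × 29720 = 121420 Tg P.
M(t) = M_∞ + (M₀ − M_∞)·e^(−t/τ); t/τ = 39300/29720 = 1.322, so e^(−t/τ) = 0.2665.
M(t) = 121420 − 32610 × 0.2665 = 112720 Tg P.

113000 Tg P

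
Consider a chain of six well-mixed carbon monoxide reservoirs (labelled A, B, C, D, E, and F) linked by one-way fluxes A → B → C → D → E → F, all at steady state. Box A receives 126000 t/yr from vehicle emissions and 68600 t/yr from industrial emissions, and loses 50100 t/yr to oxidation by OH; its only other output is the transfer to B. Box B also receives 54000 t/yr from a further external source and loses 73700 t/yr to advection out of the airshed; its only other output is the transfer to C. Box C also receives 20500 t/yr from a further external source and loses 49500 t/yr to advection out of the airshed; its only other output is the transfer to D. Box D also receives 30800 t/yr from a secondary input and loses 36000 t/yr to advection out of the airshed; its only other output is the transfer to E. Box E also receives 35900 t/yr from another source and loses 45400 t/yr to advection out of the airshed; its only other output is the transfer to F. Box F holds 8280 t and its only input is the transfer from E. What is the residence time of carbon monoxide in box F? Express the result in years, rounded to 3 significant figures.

0.102 yr

Box A: F(A→B) = (126000 + 68600) − 50100 = 144500 t/yr.
Box B: F(B→C) = (144500 + 54000) − 73700 = 124800 t/yr.
Box C: F(C→D) = (124800 + 20500) − 49500 = 95800 t/yr.
Box D: F(D→E) = (95800 + 30800) − 36000 = 90600 t/yr.
Box E: F(E→F) = (90600 + 35900) − 45400 = 81100 t/yr.
Box F throughput = its input = 81100 t/yr; τ = 8280 / 81100 = 0.1021 yr.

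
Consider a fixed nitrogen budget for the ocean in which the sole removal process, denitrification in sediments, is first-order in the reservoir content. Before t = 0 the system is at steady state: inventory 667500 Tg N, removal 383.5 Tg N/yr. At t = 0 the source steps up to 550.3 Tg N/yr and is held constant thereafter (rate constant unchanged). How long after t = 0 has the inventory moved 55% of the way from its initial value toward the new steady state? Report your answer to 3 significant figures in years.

τ = M₀/F₀ = 667500/383.5 = 1741 yr.
The remaining gap fraction is e^(−t/τ); 55% covered ⇒ e^(−t/τ) = 0.450.
t = −τ ln(0.450) = 1741 × 0.7985 = 1390 yr.

1390 yr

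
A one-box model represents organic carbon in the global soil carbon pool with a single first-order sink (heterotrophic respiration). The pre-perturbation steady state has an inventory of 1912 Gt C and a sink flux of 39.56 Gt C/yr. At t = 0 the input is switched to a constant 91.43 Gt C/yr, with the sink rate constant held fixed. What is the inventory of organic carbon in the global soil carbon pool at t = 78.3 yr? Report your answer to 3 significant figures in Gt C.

3920 Gt C

τ = M₀/F₀ = 1912/39.56 = 48.33 yr; rate constant k = 1/τ.
New steady state M_∞ = F₁/k = F₁·τ = 91.43 × 48.33 = 4419.0 Gt C.
M(t) = M_∞ + (M₀ − M_∞)·e^(−t/τ); t/τ = 78.3/48.33 = 1.620, so e^(−t/τ) = 0.1979.
M(t) = 4419.0 − 2507 × 0.1979 = 3922.9 Gt C.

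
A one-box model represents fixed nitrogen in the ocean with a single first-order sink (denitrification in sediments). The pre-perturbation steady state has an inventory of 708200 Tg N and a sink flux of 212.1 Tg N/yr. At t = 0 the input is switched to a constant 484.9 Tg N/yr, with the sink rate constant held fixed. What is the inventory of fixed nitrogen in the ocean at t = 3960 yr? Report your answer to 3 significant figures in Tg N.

1.34×10^6 Tg N

Residence time τ = M₀/F₀ = 3339 yr. The eventual steady state is M_∞ = M₀·(F₁/F₀) = 708200 × 484.9/212.1 = 1.6191×10^6 Tg N.
The anomaly ΔM(t) = M(t) − M_∞ decays as ΔM₀·e^(−t/τ) with ΔM₀ = 708200 − 1.6191×10^6 = −910900 Tg N.
At t = 3960 yr, e^(−t/τ) = e^(−1.186) = 0.3054, so ΔM = −278200 Tg N and M = 1.6191×10^6 − 278200 = 1.3409×10^6 Tg N.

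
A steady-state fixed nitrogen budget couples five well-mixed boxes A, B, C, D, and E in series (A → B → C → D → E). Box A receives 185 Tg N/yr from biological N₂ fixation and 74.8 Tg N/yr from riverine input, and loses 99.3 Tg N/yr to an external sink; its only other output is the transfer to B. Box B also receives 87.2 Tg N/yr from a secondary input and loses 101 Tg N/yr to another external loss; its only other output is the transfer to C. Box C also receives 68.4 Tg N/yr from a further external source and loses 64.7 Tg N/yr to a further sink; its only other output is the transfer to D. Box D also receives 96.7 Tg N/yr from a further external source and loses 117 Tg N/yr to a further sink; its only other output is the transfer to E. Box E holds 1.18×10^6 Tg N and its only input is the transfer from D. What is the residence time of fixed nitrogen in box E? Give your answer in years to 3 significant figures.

9070 yr

Box A: F(A→B) = (185 + 74.8) − 99.3 = 160.50 Tg N/yr.
Box B: F(B→C) = (160.50 + 87.2) − 101 = 146.70 Tg N/yr.
Box C: F(C→D) = (146.70 + 68.4) − 64.7 = 150.40 Tg N/yr.
Box D: F(D→E) = (150.40 + 96.7) − 117 = 130.10 Tg N/yr.
Box E throughput = its input = 130.10 Tg N/yr; τ = 1.18×10^6 / 130.10 = 9070 yr.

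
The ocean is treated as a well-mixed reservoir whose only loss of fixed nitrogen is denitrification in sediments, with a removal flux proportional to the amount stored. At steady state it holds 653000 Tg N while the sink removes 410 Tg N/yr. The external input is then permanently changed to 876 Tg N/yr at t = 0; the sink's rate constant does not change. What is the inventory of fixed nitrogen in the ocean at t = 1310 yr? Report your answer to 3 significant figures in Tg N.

1.07×10^6 Tg N

τ = M₀/F₀ = 653000/410 = 1593 yr; rate constant k = 1/τ.
New steady state M_∞ = F₁/k = F₁·τ = 876 × 1593 = 1.3952×10^6 Tg N.
M(t) = M_∞ + (M₀ − M_∞)·e^(−t/τ); t/τ = 1310/1593 = 0.8225, so e^(−t/τ) = 0.4393.
M(t) = 1.3952×10^6 − 742200 × 0.4393 = 1.0691×10^6 Tg N.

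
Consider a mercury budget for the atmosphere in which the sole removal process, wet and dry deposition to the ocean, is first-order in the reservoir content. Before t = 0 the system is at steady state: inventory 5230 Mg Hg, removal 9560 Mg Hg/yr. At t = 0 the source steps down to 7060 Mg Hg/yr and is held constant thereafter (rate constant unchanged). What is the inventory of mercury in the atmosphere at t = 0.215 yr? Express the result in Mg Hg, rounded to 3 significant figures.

4790 Mg Hg

τ = M₀/F₀ = 5230/9560 = 0.5471 yr; rate constant k = 1/τ.
New steady state M_∞ = F₁/k = F₁·τ = 7060 × 0.5471 = 3862.3 Mg Hg.
M(t) = M_∞ + (M₀ − M_∞)·e^(−t/τ); t/τ = 0.215/0.5471 = 0.3930, so e^(−t/τ) = 0.6750.
M(t) = 3862.3 + 1368 × 0.6750 = 4785.5 Mg Hg.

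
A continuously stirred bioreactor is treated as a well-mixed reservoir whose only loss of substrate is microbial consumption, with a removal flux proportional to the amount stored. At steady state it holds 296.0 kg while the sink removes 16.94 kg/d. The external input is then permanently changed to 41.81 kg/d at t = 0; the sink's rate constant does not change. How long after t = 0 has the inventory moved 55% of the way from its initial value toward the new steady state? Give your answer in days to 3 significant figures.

τ = M₀/F₀ = 296.0/16.94 = 17.47 d.
The remaining gap fraction is e^(−t/τ); 55% covered ⇒ e^(−t/τ) = 0.450.
t = −τ ln(0.450) = 17.47 × 0.7985 = 13.95 d.

14.0 d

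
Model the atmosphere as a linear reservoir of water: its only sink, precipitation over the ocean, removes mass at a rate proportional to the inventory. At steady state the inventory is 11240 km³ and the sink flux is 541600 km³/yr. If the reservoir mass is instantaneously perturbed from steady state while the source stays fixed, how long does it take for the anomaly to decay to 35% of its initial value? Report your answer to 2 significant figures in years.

For a linear reservoir the anomaly decays as exp(−t/τ) with τ = M/F = 11240/541600 = 0.02075 yr.
exp(−t/τ) = 0.35 ⇒ t = −τ ln(0.35) = 0.02075 × 1.050 = 0.02179 yr.

0.022 yr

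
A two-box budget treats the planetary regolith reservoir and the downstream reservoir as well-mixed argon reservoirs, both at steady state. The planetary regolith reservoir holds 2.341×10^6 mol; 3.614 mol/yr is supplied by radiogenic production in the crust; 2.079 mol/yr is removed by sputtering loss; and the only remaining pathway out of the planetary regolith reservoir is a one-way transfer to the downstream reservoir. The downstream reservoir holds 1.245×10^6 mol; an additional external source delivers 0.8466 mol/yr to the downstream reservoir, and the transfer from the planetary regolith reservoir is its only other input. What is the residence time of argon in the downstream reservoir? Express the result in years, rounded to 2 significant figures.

520000 yr

Balance the planetary regolith reservoir: ΣF_in = 3.6140 mol/yr.
Transfer to the downstream reservoir = ΣF_in − (2.079) = 1.5350 mol/yr.
Total input to the downstream reservoir = 1.5350 + 0.8466 = 2.3816 mol/yr; at steady state this equals its total output.
τ = M / F = 1.245×10^6 / 2.3816 = 522800 yr.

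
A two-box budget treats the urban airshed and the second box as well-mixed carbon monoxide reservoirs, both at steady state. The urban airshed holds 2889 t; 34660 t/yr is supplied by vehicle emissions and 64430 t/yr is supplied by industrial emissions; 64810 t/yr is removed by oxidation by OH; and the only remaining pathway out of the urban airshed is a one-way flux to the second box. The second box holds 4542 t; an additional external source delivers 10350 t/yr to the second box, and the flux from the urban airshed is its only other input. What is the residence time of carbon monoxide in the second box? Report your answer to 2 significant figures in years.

0.10 yr

Balance the urban airshed: ΣF_in = 34660 + 64430 = 99090 t/yr.
Flux to the second box = ΣF_in − (64810) = 34280 t/yr.
Total input to the second box = 34280 + 10350 = 44630 t/yr; at steady state this equals its total output.
τ = M / F = 4542 / 44630 = 0.1018 yr.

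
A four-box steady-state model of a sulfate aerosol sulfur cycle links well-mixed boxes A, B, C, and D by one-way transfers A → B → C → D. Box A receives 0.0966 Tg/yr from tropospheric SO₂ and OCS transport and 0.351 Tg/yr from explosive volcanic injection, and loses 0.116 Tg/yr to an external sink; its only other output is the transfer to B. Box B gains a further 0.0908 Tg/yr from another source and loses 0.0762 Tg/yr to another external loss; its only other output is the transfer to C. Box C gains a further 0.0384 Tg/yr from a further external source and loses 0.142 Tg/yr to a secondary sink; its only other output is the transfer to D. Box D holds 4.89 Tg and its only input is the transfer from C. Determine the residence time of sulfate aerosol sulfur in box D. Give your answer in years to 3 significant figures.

20.2 yr

Box A: F(A→B) = (0.0966 + 0.351) − 0.116 = 0.33160 Tg/yr.
Box B: F(B→C) = (0.33160 + 0.0908) − 0.0762 = 0.34620 Tg/yr.
Box C: F(C→D) = (0.34620 + 0.0384) − 0.142 = 0.24260 Tg/yr.
Box D throughput = its input = 0.24260 Tg/yr; τ = 4.89 / 0.24260 = 20.16 yr.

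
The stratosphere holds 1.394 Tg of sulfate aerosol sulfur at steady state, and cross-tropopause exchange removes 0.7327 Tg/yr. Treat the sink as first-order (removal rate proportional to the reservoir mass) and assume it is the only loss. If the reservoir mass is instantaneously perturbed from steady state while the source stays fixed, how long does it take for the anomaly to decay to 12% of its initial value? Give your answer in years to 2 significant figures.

For a linear reservoir the anomaly decays as exp(−t/τ) with τ = M/F = 1.394/0.7327 = 1.903 yr.
exp(−t/τ) = 0.12 ⇒ t = −τ ln(0.12) = 1.903 × 2.120 = 4.034 yr.

4.0 yr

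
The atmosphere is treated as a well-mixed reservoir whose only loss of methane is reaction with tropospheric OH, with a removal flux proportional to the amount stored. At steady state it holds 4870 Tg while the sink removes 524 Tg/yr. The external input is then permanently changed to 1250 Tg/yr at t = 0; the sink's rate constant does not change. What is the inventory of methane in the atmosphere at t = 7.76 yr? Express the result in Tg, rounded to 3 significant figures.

Residence time τ = M₀/F₀ = 9.294 yr. The eventual steady state is M_∞ = M₀·(F₁/F₀) = 4870 × 1250/524 = 11617 Tg.
The anomaly ΔM(t) = M(t) − M_∞ decays as ΔM₀·e^(−t/τ) with ΔM₀ = 4870 − 11617 = −6747 Tg.
At t = 7.76 yr, e^(−t/τ) = e^(−0.8350) = 0.4339, so ΔM = −2928 Tg and M = 11617 − 2928 = 8689.7 Tg.

8690 Tg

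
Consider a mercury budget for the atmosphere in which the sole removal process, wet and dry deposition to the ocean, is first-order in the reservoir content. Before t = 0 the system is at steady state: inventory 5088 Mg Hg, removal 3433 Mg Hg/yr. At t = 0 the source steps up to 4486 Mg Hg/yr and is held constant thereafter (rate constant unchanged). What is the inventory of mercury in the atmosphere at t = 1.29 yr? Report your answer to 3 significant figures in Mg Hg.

6000 Mg Hg

The sink rate constant is k = F₀/M₀ = 3433/5088 = 0.6747 yr⁻¹.
Solving dM/dt = F₁ − kM with M(0) = M₀ gives M(t) = F₁/k + (M₀ − F₁/k)·e^(−kt).
F₁/k = 4486/0.6747 = 6648.6 Mg Hg; kt = 0.6747 × 1.29 = 0.8704, e^(−kt) = 0.4188.
M(1.29) = 6648.6 + (5088 − 6648.6) × 0.4188 = 6648.6 − 653.6 = 5995.1 Mg Hg.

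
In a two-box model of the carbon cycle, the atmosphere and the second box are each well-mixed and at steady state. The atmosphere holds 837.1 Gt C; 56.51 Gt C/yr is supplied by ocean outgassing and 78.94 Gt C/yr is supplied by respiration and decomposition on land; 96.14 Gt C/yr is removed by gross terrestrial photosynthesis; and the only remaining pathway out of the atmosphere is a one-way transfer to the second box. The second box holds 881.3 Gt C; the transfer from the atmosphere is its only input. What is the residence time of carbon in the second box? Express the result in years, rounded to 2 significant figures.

22 yr

Balance the atmosphere: ΣF_in = 56.51 + 78.94 = 135.45 Gt C/yr.
Transfer to the second box = ΣF_in − (96.14) = 39.310 Gt C/yr.
At steady state the output of the second box equals its input, 39.310 Gt C/yr.
τ = M / F = 881.3 / 39.310 = 22.42 yr.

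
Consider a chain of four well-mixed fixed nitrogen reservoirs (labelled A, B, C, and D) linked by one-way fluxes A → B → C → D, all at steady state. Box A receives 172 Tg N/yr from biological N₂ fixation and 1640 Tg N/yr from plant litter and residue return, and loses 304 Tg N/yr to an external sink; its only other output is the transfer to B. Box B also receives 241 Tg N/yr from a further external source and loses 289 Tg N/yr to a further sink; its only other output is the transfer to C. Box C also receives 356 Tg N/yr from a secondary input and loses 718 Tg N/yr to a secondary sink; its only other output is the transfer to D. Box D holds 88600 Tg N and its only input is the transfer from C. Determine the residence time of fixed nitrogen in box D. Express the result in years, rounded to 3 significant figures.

80.7 yr

Box A: F(A→B) = (172 + 1640) − 304 = 1508.0 Tg N/yr.
Box B: F(B→C) = (1508.0 + 241) − 289 = 1460.0 Tg N/yr.
Box C: F(C→D) = (1460.0 + 356) − 718 = 1098.0 Tg N/yr.
Box D throughput = its input = 1098.0 Tg N/yr; τ = 88600 / 1098.0 = 80.69 yr.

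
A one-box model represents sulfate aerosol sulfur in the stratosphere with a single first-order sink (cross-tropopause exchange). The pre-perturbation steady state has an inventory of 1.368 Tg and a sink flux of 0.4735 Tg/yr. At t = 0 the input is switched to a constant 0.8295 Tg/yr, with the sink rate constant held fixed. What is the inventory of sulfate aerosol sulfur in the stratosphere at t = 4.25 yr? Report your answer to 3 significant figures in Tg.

Residence time τ = M₀/F₀ = 2.889 yr. The eventual steady state is M_∞ = M₀·(F₁/F₀) = 1.368 × 0.8295/0.4735 = 2.3965 Tg.
The anomaly ΔM(t) = M(t) − M_∞ decays as ΔM₀·e^(−t/τ) with ΔM₀ = 1.368 − 2.3965 = −1.029 Tg.
At t = 4.25 yr, e^(−t/τ) = e^(−1.471) = 0.2297, so ΔM = −0.2362 Tg and M = 2.3965 − 0.2362 = 2.1603 Tg.

2.16 Tg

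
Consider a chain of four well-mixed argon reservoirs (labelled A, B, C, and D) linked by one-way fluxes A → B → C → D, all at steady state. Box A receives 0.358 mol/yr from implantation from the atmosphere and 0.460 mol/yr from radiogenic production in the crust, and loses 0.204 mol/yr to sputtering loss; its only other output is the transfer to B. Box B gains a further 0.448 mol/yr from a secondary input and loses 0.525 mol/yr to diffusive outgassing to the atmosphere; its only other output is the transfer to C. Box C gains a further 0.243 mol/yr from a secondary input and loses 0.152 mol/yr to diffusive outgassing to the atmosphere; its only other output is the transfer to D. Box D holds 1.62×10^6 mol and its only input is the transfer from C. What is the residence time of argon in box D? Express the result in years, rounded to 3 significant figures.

2.58×10^6 yr

Box A: F(A→B) = (0.358 + 0.460) − 0.204 = 0.61400 mol/yr.
Box B: F(B→C) = (0.61400 + 0.448) − 0.525 = 0.53700 mol/yr.
Box C: F(C→D) = (0.53700 + 0.243) − 0.152 = 0.62800 mol/yr.
Box D throughput = its input = 0.62800 mol/yr; τ = 1.62×10^6 / 0.62800 = 2.580×10^6 yr.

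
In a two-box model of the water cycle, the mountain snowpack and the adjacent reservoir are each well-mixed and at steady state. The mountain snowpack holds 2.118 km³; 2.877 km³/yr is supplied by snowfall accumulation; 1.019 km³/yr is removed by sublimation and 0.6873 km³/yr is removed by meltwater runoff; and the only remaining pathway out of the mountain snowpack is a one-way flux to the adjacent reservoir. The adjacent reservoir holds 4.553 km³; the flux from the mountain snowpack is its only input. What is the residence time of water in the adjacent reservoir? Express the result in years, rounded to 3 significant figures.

Balance the mountain snowpack: ΣF_in = 2.8770 km³/yr.
Flux to the adjacent reservoir = ΣF_in − (1.019 + 0.6873) = 1.1707 km³/yr.
At steady state the output of the adjacent reservoir equals its input, 1.1707 km³/yr.
τ = M / F = 4.553 / 1.1707 = 3.889 yr.

3.89 yr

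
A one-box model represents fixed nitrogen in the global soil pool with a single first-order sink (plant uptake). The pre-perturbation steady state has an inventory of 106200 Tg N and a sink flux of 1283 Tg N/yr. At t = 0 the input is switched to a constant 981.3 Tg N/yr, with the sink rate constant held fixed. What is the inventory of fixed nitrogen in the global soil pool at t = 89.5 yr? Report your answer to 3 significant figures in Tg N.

The sink rate constant is k = F₀/M₀ = 1283/106200 = 0.01208 yr⁻¹.
Solving dM/dt = F₁ − kM with M(0) = M₀ gives M(t) = F₁/k + (M₀ − F₁/k)·e^(−kt).
F₁/k = 981.3/0.01208 = 81227 Tg N; kt = 0.01208 × 89.5 = 1.081, e^(−kt) = 0.3392.
M(89.5) = 81227 + (106200 − 81227) × 0.3392 = 81227 + 8470 = 89697 Tg N.

89700 Tg N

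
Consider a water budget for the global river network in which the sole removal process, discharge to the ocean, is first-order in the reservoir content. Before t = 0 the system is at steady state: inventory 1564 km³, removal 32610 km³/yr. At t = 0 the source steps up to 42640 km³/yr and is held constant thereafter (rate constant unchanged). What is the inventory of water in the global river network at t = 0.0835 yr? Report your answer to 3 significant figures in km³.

Residence time τ = M₀/F₀ = 0.04796 yr. The eventual steady state is M_∞ = M₀·(F₁/F₀) = 1564 × 42640/32610 = 2045.0 km³.
The anomaly ΔM(t) = M(t) − M_∞ decays as ΔM₀·e^(−t/τ) with ΔM₀ = 1564 − 2045.0 = −481.0 km³.
At t = 0.0835 yr, e^(−t/τ) = e^(−1.741) = 0.1753, so ΔM = −84.35 km³ and M = 2045.0 − 84.35 = 1960.7 km³.

1960 km³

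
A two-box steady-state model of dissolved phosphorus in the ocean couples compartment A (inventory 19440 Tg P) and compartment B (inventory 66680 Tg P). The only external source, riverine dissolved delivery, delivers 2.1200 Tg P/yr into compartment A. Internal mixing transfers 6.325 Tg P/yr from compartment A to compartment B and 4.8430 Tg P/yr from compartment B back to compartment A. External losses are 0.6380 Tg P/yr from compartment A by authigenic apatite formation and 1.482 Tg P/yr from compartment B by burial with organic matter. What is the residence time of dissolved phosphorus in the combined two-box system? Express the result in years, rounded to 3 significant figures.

40600 yr

Residence time in the combined system uses the total inventory and the total *external* removal — internal exchanges between the two boxes cancel.
M_total = 19440 + 66680 = 86120 Tg P.
ΣF_external_out = 0.6380 + 1.482 = 2.1200 Tg P/yr.
τ = M_total / ΣF_ext = 86120 / 2.1200 = 40620 yr.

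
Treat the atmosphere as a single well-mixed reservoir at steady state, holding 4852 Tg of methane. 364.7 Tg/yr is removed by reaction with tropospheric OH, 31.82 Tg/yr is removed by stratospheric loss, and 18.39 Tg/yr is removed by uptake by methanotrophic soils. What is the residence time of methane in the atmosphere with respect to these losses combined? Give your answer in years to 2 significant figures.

Total removal = 364.7 + 31.82 + 18.39 = 414.91 Tg/yr.
τ = M / ΣF_out = 4852 / 414.91 = 11.69 yr.

12 yr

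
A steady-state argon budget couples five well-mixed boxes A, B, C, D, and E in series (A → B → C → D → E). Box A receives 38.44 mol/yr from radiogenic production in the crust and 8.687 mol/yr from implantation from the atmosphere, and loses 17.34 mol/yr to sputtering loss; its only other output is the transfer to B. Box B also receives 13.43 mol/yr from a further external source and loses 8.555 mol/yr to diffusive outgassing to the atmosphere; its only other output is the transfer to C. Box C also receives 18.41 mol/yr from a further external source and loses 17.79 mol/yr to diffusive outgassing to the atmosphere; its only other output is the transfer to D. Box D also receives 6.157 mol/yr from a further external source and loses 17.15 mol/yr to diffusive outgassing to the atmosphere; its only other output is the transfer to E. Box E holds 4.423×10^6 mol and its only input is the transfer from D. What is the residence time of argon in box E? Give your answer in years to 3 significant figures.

182000 yr

Box A: F(A→B) = (38.44 + 8.687) − 17.34 = 29.787 mol/yr.
Box B: F(B→C) = (29.787 + 13.43) − 8.555 = 34.662 mol/yr.
Box C: F(C→D) = (34.662 + 18.41) − 17.79 = 35.282 mol/yr.
Box D: F(D→E) = (35.282 + 6.157) − 17.15 = 24.289 mol/yr.
Box E throughput = its input = 24.289 mol/yr; τ = 4.423×10^6 / 24.289 = 182100 yr.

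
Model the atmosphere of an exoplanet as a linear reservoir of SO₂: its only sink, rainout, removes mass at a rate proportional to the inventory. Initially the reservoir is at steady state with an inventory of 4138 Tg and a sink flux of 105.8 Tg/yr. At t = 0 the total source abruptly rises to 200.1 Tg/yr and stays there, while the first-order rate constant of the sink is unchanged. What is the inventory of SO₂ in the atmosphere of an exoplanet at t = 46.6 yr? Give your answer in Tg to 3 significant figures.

6710 Tg

τ = M₀/F₀ = 4138/105.8 = 39.11 yr; rate constant k = 1/τ.
New steady state M_∞ = F₁/k = F₁·τ = 200.1 × 39.11 = 7826.2 Tg.
M(t) = M_∞ + (M₀ − M_∞)·e^(−t/τ); t/τ = 46.6/39.11 = 1.191, so e^(−t/τ) = 0.3038.
M(t) = 7826.2 − 3688 × 0.3038 = 6705.8 Tg.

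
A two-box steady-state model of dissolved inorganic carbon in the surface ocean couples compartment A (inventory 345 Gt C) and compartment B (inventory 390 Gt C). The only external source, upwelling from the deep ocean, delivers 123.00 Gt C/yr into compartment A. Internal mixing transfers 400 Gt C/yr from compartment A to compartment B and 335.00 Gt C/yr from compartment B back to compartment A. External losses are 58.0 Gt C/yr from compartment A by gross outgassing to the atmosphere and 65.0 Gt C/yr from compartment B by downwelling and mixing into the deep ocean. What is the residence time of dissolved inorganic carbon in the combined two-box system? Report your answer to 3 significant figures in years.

Treat the two boxes together as one reservoir: the mixing fluxes between them are internal recycling, so τ = ΣM / Σ(external losses).
M_total = 345 + 390 = 735.00 Gt C.
ΣF_external_out = 58.0 + 65.0 = 123.00 Gt C/yr.
τ = M_total / ΣF_ext = 735.00 / 123.00 = 5.976 yr.

5.98 yr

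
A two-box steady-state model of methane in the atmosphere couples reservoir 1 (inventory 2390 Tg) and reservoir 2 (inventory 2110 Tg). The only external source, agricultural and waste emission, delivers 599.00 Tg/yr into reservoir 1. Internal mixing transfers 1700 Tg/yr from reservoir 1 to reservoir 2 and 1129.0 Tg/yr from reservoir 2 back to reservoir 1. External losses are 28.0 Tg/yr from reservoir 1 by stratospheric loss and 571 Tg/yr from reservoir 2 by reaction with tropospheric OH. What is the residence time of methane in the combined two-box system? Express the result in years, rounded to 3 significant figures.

7.51 yr

Treat the two boxes together as one reservoir: the mixing fluxes between them are internal recycling, so τ = ΣM / Σ(external losses).
M_total = 2390 + 2110 = 4500.0 Tg.
ΣF_external_out = 28.0 + 571 = 599.00 Tg/yr.
τ = M_total / ΣF_ext = 4500.0 / 599.00 = 7.513 yr.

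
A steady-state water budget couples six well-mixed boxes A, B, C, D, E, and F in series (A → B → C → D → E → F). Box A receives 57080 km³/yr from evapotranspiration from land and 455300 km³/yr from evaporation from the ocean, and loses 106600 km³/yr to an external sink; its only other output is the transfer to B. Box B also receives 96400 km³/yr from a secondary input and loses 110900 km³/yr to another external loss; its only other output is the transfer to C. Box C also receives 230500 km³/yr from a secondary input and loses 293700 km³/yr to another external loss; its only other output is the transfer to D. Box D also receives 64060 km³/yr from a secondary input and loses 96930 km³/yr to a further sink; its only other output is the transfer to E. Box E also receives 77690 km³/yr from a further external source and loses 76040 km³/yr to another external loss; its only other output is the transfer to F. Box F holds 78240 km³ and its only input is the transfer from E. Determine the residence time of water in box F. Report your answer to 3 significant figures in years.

Box A: F(A→B) = (57080 + 455300) − 106600 = 405780 km³/yr.
Box B: F(B→C) = (405780 + 96400) − 110900 = 391280 km³/yr.
Box C: F(C→D) = (391280 + 230500) − 293700 = 328080 km³/yr.
Box D: F(D→E) = (328080 + 64060) − 96930 = 295210 km³/yr.
Box E: F(E→F) = (295210 + 77690) − 76040 = 296860 km³/yr.
Box F throughput = its input = 296860 km³/yr; τ = 78240 / 296860 = 0.2636 yr.

0.264 yr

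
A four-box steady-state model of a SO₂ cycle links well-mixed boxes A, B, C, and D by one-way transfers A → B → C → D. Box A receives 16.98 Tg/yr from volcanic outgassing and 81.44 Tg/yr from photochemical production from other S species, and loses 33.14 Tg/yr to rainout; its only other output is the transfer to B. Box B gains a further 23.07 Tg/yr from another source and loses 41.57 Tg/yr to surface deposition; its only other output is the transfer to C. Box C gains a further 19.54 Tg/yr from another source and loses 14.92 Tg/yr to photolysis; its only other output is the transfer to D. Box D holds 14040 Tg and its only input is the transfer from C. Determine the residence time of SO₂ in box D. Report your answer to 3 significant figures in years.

273 yr

Box A: F(A→B) = (16.98 + 81.44) − 33.14 = 65.280 Tg/yr.
Box B: F(B→C) = (65.280 + 23.07) − 41.57 = 46.780 Tg/yr.
Box C: F(C→D) = (46.780 + 19.54) − 14.92 = 51.400 Tg/yr.
Box D throughput = its input = 51.400 Tg/yr; τ = 14040 / 51.400 = 273.2 yr.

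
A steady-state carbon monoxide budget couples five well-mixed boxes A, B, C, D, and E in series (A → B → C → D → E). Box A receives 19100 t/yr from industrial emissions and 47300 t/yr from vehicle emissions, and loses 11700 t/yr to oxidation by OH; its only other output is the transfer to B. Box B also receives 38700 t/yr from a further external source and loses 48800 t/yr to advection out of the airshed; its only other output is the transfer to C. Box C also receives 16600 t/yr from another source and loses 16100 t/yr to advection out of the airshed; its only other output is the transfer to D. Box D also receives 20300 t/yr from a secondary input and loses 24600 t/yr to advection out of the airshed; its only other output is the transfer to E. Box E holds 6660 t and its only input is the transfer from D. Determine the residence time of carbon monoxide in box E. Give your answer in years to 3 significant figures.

0.163 yr

Box A: F(A→B) = (19100 + 47300) − 11700 = 54700 t/yr.
Box B: F(B→C) = (54700 + 38700) − 48800 = 44600 t/yr.
Box C: F(C→D) = (44600 + 16600) − 16100 = 45100 t/yr.
Box D: F(D→E) = (45100 + 20300) − 24600 = 40800 t/yr.
Box E throughput = its input = 40800 t/yr; τ = 6660 / 40800 = 0.1632 yr.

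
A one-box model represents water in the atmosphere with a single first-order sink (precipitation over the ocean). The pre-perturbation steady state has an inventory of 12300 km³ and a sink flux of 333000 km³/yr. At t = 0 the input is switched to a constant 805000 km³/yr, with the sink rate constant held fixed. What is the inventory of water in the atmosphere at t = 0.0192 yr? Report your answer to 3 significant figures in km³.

19400 km³

Residence time τ = M₀/F₀ = 0.03694 yr. The eventual steady state is M_∞ = M₀·(F₁/F₀) = 12300 × 805000/333000 = 29734 km³.
The anomaly ΔM(t) = M(t) − M_∞ decays as ΔM₀·e^(−t/τ) with ΔM₀ = 12300 − 29734 = −17430 km³.
At t = 0.0192 yr, e^(−t/τ) = e^(−0.5198) = 0.5946, so ΔM = −10370 km³ and M = 29734 − 10370 = 19367 km³.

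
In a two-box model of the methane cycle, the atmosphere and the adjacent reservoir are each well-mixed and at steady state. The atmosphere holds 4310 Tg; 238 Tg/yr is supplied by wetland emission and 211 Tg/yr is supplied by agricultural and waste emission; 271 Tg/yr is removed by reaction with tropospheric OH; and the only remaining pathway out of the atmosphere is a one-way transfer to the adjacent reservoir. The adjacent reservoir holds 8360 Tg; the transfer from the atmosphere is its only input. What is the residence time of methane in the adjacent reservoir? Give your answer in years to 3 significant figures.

Balance the atmosphere: ΣF_in = 238 + 211 = 449.00 Tg/yr.
Transfer to the adjacent reservoir = ΣF_in − (271) = 178.00 Tg/yr.
At steady state the output of the adjacent reservoir equals its input, 178.00 Tg/yr.
τ = M / F = 8360 / 178.00 = 46.97 yr.

47.0 yr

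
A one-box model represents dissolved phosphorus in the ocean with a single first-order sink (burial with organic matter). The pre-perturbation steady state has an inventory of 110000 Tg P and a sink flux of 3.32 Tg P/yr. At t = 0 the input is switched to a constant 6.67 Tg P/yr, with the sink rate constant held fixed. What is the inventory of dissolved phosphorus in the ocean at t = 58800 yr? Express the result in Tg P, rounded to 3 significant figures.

Residence time τ = M₀/F₀ = 33130 yr. The eventual steady state is M_∞ = M₀·(F₁/F₀) = 110000 × 6.67/3.32 = 220990 Tg P.
The anomaly ΔM(t) = M(t) − M_∞ decays as ΔM₀·e^(−t/τ) with ΔM₀ = 110000 − 220990 = −111000 Tg P.
At t = 58800 yr, e^(−t/τ) = e^(−1.775) = 0.1695, so ΔM = −18820 Tg P and M = 220990 − 18820 = 202180 Tg P.

202000 Tg P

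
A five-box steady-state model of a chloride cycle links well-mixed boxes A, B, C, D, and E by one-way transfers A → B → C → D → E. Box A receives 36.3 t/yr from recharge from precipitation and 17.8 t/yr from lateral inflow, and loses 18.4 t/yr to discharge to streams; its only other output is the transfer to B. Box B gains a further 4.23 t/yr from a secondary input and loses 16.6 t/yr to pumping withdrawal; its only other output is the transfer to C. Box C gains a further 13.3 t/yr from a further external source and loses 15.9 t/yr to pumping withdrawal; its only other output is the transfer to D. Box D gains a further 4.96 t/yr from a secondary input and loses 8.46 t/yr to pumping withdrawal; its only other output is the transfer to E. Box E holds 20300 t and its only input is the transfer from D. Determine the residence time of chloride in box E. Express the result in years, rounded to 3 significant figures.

1180 yr

Box A: F(A→B) = (36.3 + 17.8) − 18.4 = 35.700 t/yr.
Box B: F(B→C) = (35.700 + 4.23) − 16.6 = 23.330 t/yr.
Box C: F(C→D) = (23.330 + 13.3) − 15.9 = 20.730 t/yr.
Box D: F(D→E) = (20.730 + 4.96) − 8.46 = 17.230 t/yr.
Box E throughput = its input = 17.230 t/yr; τ = 20300 / 17.230 = 1178 yr.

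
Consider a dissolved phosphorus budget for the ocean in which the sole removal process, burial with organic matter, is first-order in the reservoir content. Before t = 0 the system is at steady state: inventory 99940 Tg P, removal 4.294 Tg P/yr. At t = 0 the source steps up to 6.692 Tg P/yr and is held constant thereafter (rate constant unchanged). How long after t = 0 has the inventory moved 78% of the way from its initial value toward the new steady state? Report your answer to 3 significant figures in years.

35200 yr

τ = M₀/F₀ = 99940/4.294 = 23270 yr.
The remaining gap fraction is e^(−t/τ); 78% covered ⇒ e^(−t/τ) = 0.220.
t = −τ ln(0.220) = 23270 × 1.514 = 35240 yr.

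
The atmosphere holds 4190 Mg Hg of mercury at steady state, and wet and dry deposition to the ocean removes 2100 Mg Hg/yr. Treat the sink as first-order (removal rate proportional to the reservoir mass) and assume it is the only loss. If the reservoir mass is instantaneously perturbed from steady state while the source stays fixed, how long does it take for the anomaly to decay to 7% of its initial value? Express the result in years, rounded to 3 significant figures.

For a linear reservoir the anomaly decays as exp(−t/τ) with τ = M/F = 4190/2100 = 1.995 yr.
exp(−t/τ) = 0.07 ⇒ t = −τ ln(0.07) = 1.995 × 2.659 = 5.306 yr.

5.31 yr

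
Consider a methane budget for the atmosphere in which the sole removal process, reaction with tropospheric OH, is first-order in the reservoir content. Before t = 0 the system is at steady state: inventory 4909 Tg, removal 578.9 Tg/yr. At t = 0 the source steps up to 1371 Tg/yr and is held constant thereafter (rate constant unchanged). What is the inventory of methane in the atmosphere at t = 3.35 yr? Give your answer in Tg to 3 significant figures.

The sink rate constant is k = F₀/M₀ = 578.9/4909 = 0.1179 yr⁻¹.
Solving dM/dt = F₁ − kM with M(0) = M₀ gives M(t) = F₁/k + (M₀ − F₁/k)·e^(−kt).
F₁/k = 1371/0.1179 = 11626 Tg; kt = 0.1179 × 3.35 = 0.3951, e^(−kt) = 0.6736.
M(3.35) = 11626 + (4909 − 11626) × 0.6736 = 11626 − 4525 = 7101.1 Tg.

7100 Tg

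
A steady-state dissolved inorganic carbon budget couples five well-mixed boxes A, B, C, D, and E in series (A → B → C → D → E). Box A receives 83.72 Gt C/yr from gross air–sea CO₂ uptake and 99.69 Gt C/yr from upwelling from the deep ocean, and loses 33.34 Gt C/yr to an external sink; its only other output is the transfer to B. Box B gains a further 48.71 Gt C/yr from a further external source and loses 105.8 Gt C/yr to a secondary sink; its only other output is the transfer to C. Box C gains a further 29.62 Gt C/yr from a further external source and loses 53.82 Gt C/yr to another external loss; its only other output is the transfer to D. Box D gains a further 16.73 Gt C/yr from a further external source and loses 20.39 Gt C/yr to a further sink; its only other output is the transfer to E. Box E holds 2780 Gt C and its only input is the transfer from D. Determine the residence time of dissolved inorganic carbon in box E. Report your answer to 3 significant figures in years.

42.7 yr

Box A: F(A→B) = (83.72 + 99.69) − 33.34 = 150.07 Gt C/yr.
Box B: F(B→C) = (150.07 + 48.71) − 105.8 = 92.980 Gt C/yr.
Box C: F(C→D) = (92.980 + 29.62) − 53.82 = 68.780 Gt C/yr.
Box D: F(D→E) = (68.780 + 16.73) − 20.39 = 65.120 Gt C/yr.
Box E throughput = its input = 65.120 Gt C/yr; τ = 2780 / 65.120 = 42.69 yr.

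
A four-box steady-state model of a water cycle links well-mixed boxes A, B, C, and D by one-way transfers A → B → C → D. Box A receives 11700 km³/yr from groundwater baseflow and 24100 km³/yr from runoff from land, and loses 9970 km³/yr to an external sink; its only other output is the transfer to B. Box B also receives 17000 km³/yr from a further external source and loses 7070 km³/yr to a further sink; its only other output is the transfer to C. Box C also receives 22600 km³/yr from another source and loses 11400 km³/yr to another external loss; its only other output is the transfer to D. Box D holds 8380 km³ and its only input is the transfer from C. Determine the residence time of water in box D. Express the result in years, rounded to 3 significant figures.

Box A: F(A→B) = (11700 + 24100) − 9970 = 25830 km³/yr.
Box B: F(B→C) = (25830 + 17000) − 7070 = 35760 km³/yr.
Box C: F(C→D) = (35760 + 22600) − 11400 = 46960 km³/yr.
Box D throughput = its input = 46960 km³/yr; τ = 8380 / 46960 = 0.1784 yr.

0.178 yr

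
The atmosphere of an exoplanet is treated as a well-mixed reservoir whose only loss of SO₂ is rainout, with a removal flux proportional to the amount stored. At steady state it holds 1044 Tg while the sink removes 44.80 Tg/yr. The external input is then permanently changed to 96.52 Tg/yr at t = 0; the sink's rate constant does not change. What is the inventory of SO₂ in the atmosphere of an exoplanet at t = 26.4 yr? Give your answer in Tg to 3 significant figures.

Residence time τ = M₀/F₀ = 23.30 yr. The eventual steady state is M_∞ = M₀·(F₁/F₀) = 1044 × 96.52/44.80 = 2249.3 Tg.
The anomaly ΔM(t) = M(t) − M_∞ decays as ΔM₀·e^(−t/τ) with ΔM₀ = 1044 − 2249.3 = −1205 Tg.
At t = 26.4 yr, e^(−t/τ) = e^(−1.133) = 0.3221, so ΔM = −388.2 Tg and M = 2249.3 − 388.2 = 1861.0 Tg.

1860 Tg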